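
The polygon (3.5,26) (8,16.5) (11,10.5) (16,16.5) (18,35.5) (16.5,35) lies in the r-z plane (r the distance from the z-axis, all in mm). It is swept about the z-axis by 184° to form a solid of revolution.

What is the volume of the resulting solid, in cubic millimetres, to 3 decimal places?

Profile (r,z), 6 vertices: (3.5,26) (8,16.5) (11,10.5) (16,16.5) (18,35.5) (16.5,35)
edge 0: (3.5,26)→(8,16.5)  cross = 3.5·16.5 − 8·26 = -150.2500; (r_i+r_j)·cross = 11.5·-150.2500 = -1727.8750
edge 1: (8,16.5)→(11,10.5)  cross = 8·10.5 − 11·16.5 = -97.5000; (r_i+r_j)·cross = 19·-97.5000 = -1852.5000
edge 2: (11,10.5)→(16,16.5)  cross = 11·16.5 − 16·10.5 = 13.5000; (r_i+r_j)·cross = 27·13.5000 = 364.5000
edge 3: (16,16.5)→(18,35.5)  cross = 16·35.5 − 18·16.5 = 271.0000; (r_i+r_j)·cross = 34·271.0000 = 9214.0000
edge 4: (18,35.5)→(16.5,35)  cross = 18·35 − 16.5·35.5 = 44.2500; (r_i+r_j)·cross = 34.5·44.2500 = 1526.6250
edge 5: (16.5,35)→(3.5,26)  cross = 16.5·26 − 3.5·35 = 306.5000; (r_i+r_j)·cross = 20·306.5000 = 6130.0000
Σcross = 387.5000 → A = |Σcross|/2 = 193.7500 mm²
Σ(r_i+r_j)·cross = 13654.7500 → first moment M = |Σ|/6 = 2275.7917
R_c = M/A = 2275.7917/193.7500 = 11.7460 mm
θ = 184° = 3.211406 rad
V = θ·R_c·A = 3.211406·11.7460·193.7500 = 7308.491 mm³

Volume = 7308.491 mm³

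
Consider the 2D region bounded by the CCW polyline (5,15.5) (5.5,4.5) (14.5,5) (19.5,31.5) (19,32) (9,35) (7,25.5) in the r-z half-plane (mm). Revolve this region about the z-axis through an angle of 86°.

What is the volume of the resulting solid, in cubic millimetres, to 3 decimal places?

Volume = 5469.176 mm³

Profile (r,z), 7 vertices: (5,15.5) (5.5,4.5) (14.5,5) (19.5,31.5) (19,32) (9,35) (7,25.5)
edge 0: (5,15.5)→(5.5,4.5)  cross = 5·4.5 − 5.5·15.5 = -62.7500; (r_i+r_j)·cross = 10.5·-62.7500 = -658.8750
edge 1: (5.5,4.5)→(14.5,5)  cross = 5.5·5 − 14.5·4.5 = -37.7500; (r_i+r_j)·cross = 20·-37.7500 = -755.0000
edge 2: (14.5,5)→(19.5,31.5)  cross = 14.5·31.5 − 19.5·5 = 359.2500; (r_i+r_j)·cross = 34·359.2500 = 12214.5000
edge 3: (19.5,31.5)→(19,32)  cross = 19.5·32 − 19·31.5 = 25.5000; (r_i+r_j)·cross = 38.5·25.5000 = 981.7500
edge 4: (19,32)→(9,35)  cross = 19·35 − 9·32 = 377.0000; (r_i+r_j)·cross = 28·377.0000 = 10556.0000
edge 5: (9,35)→(7,25.5)  cross = 9·25.5 − 7·35 = -15.5000; (r_i+r_j)·cross = 16·-15.5000 = -248.0000
edge 6: (7,25.5)→(5,15.5)  cross = 7·15.5 − 5·25.5 = -19.0000; (r_i+r_j)·cross = 12·-19.0000 = -228.0000
Σcross = 626.7500 → A = |Σcross|/2 = 313.3750 mm²
Σ(r_i+r_j)·cross = 21862.3750 → first moment M = |Σ|/6 = 3643.7292
R_c = M/A = 3643.7292/313.3750 = 11.6274 mm
θ = 86° = 1.500983 rad
V = θ·R_c·A = 1.500983·11.6274·313.3750 = 5469.176 mm³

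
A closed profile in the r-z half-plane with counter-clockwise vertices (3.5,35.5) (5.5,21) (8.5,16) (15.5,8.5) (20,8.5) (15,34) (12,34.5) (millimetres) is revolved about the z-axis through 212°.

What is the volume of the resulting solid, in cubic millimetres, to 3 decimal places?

Profile (r,z), 7 vertices: (3.5,35.5) (5.5,21) (8.5,16) (15.5,8.5) (20,8.5) (15,34) (12,34.5)
edge 0: (3.5,35.5)→(5.5,21)  cross = 3.5·21 − 5.5·35.5 = -121.7500; (r_i+r_j)·cross = 9·-121.7500 = -1095.7500
edge 1: (5.5,21)→(8.5,16)  cross = 5.5·16 − 8.5·21 = -90.5000; (r_i+r_j)·cross = 14·-90.5000 = -1267.0000
edge 2: (8.5,16)→(15.5,8.5)  cross = 8.5·8.5 − 15.5·16 = -175.7500; (r_i+r_j)·cross = 24·-175.7500 = -4218.0000
edge 3: (15.5,8.5)→(20,8.5)  cross = 15.5·8.5 − 20·8.5 = -38.2500; (r_i+r_j)·cross = 35.5·-38.2500 = -1357.8750
edge 4: (20,8.5)→(15,34)  cross = 20·34 − 15·8.5 = 552.5000; (r_i+r_j)·cross = 35·552.5000 = 19337.5000
edge 5: (15,34)→(12,34.5)  cross = 15·34.5 − 12·34 = 109.5000; (r_i+r_j)·cross = 27·109.5000 = 2956.5000
edge 6: (12,34.5)→(3.5,35.5)  cross = 12·35.5 − 3.5·34.5 = 305.2500; (r_i+r_j)·cross = 15.5·305.2500 = 4731.3750
Σcross = 541.0000 → A = |Σcross|/2 = 270.5000 mm²
Σ(r_i+r_j)·cross = 19086.7500 → first moment M = |Σ|/6 = 3181.1250
R_c = M/A = 3181.1250/270.5000 = 11.7602 mm
θ = 212° = 3.700098 rad
V = θ·R_c·A = 3.700098·11.7602·270.5000 = 11770.474 mm³

Volume = 11770.474 mm³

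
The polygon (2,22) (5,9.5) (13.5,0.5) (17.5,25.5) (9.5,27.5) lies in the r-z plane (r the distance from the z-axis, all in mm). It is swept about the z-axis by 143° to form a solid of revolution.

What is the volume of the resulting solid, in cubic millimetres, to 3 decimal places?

Profile (r,z), 5 vertices: (2,22) (5,9.5) (13.5,0.5) (17.5,25.5) (9.5,27.5)
edge 0: (2,22)→(5,9.5)  cross = 2·9.5 − 5·22 = -91.0000; (r_i+r_j)·cross = 7·-91.0000 = -637.0000
edge 1: (5,9.5)→(13.5,0.5)  cross = 5·0.5 − 13.5·9.5 = -125.7500; (r_i+r_j)·cross = 18.5·-125.7500 = -2326.3750
edge 2: (13.5,0.5)→(17.5,25.5)  cross = 13.5·25.5 − 17.5·0.5 = 335.5000; (r_i+r_j)·cross = 31·335.5000 = 10400.5000
edge 3: (17.5,25.5)→(9.5,27.5)  cross = 17.5·27.5 − 9.5·25.5 = 239.0000; (r_i+r_j)·cross = 27·239.0000 = 6453.0000
edge 4: (9.5,27.5)→(2,22)  cross = 9.5·22 − 2·27.5 = 154.0000; (r_i+r_j)·cross = 11.5·154.0000 = 1771.0000
Σcross = 511.7500 → A = |Σcross|/2 = 255.8750 mm²
Σ(r_i+r_j)·cross = 15661.1250 → first moment M = |Σ|/6 = 2610.1875
R_c = M/A = 2610.1875/255.8750 = 10.2010 mm
θ = 143° = 2.495821 rad
V = θ·R_c·A = 2.495821·10.2010·255.8750 = 6514.560 mm³

Volume = 6514.560 mm³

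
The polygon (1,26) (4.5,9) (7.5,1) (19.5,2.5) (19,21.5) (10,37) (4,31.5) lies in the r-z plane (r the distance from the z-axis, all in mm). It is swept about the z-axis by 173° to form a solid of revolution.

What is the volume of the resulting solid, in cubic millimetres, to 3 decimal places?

Volume = 14993.746 mm³

Profile (r,z), 7 vertices: (1,26) (4.5,9) (7.5,1) (19.5,2.5) (19,21.5) (10,37) (4,31.5)
edge 0: (1,26)→(4.5,9)  cross = 1·9 − 4.5·26 = -108.0000; (r_i+r_j)·cross = 5.5·-108.0000 = -594.0000
edge 1: (4.5,9)→(7.5,1)  cross = 4.5·1 − 7.5·9 = -63.0000; (r_i+r_j)·cross = 12·-63.0000 = -756.0000
edge 2: (7.5,1)→(19.5,2.5)  cross = 7.5·2.5 − 19.5·1 = -0.7500; (r_i+r_j)·cross = 27·-0.7500 = -20.2500
edge 3: (19.5,2.5)→(19,21.5)  cross = 19.5·21.5 − 19·2.5 = 371.7500; (r_i+r_j)·cross = 38.5·371.7500 = 14312.3750
edge 4: (19,21.5)→(10,37)  cross = 19·37 − 10·21.5 = 488.0000; (r_i+r_j)·cross = 29·488.0000 = 14152.0000
edge 5: (10,37)→(4,31.5)  cross = 10·31.5 − 4·37 = 167.0000; (r_i+r_j)·cross = 14·167.0000 = 2338.0000
edge 6: (4,31.5)→(1,26)  cross = 4·26 − 1·31.5 = 72.5000; (r_i+r_j)·cross = 5·72.5000 = 362.5000
Σcross = 927.5000 → A = |Σcross|/2 = 463.7500 mm²
Σ(r_i+r_j)·cross = 29794.6250 → first moment M = |Σ|/6 = 4965.7708
R_c = M/A = 4965.7708/463.7500 = 10.7079 mm
θ = 173° = 3.019420 rad
V = θ·R_c·A = 3.019420·10.7079·463.7500 = 14993.746 mm³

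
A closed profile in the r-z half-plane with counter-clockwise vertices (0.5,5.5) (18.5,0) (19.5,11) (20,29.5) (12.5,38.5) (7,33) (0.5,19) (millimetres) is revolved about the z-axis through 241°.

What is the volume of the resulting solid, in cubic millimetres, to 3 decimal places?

Volume = 25607.786 mm³

Profile (r,z), 7 vertices: (0.5,5.5) (18.5,0) (19.5,11) (20,29.5) (12.5,38.5) (7,33) (0.5,19)
edge 0: (0.5,5.5)→(18.5,0)  cross = 0.5·0 − 18.5·5.5 = -101.7500; (r_i+r_j)·cross = 19·-101.7500 = -1933.2500
edge 1: (18.5,0)→(19.5,11)  cross = 18.5·11 − 19.5·0 = 203.5000; (r_i+r_j)·cross = 38·203.5000 = 7733.0000
edge 2: (19.5,11)→(20,29.5)  cross = 19.5·29.5 − 20·11 = 355.2500; (r_i+r_j)·cross = 39.5·355.2500 = 14032.3750
edge 3: (20,29.5)→(12.5,38.5)  cross = 20·38.5 − 12.5·29.5 = 401.2500; (r_i+r_j)·cross = 32.5·401.2500 = 13040.6250
edge 4: (12.5,38.5)→(7,33)  cross = 12.5·33 − 7·38.5 = 143.0000; (r_i+r_j)·cross = 19.5·143.0000 = 2788.5000
edge 5: (7,33)→(0.5,19)  cross = 7·19 − 0.5·33 = 116.5000; (r_i+r_j)·cross = 7.5·116.5000 = 873.7500
edge 6: (0.5,19)→(0.5,5.5)  cross = 0.5·5.5 − 0.5·19 = -6.7500; (r_i+r_j)·cross = 1·-6.7500 = -6.7500
Σcross = 1111.0000 → A = |Σcross|/2 = 555.5000 mm²
Σ(r_i+r_j)·cross = 36528.2500 → first moment M = |Σ|/6 = 6088.0417
R_c = M/A = 6088.0417/555.5000 = 10.9596 mm
θ = 241° = 4.206243 rad
V = θ·R_c·A = 4.206243·10.9596·555.5000 = 25607.786 mm³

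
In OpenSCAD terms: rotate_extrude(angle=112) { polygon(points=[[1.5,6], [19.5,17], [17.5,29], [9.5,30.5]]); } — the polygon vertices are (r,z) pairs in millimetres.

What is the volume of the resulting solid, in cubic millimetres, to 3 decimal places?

Profile (r,z), 4 vertices: (1.5,6) (19.5,17) (17.5,29) (9.5,30.5)
edge 0: (1.5,6)→(19.5,17)  cross = 1.5·17 − 19.5·6 = -91.5000; (r_i+r_j)·cross = 21·-91.5000 = -1921.5000
edge 1: (19.5,17)→(17.5,29)  cross = 19.5·29 − 17.5·17 = 268.0000; (r_i+r_j)·cross = 37·268.0000 = 9916.0000
edge 2: (17.5,29)→(9.5,30.5)  cross = 17.5·30.5 − 9.5·29 = 258.2500; (r_i+r_j)·cross = 27·258.2500 = 6972.7500
edge 3: (9.5,30.5)→(1.5,6)  cross = 9.5·6 − 1.5·30.5 = 11.2500; (r_i+r_j)·cross = 11·11.2500 = 123.7500
Σcross = 446.0000 → A = |Σcross|/2 = 223.0000 mm²
Σ(r_i+r_j)·cross = 15091.0000 → first moment M = |Σ|/6 = 2515.1667
R_c = M/A = 2515.1667/223.0000 = 11.2788 mm
θ = 112° = 1.954769 rad
V = θ·R_c·A = 1.954769·11.2788·223.0000 = 4916.569 mm³

Volume = 4916.569 mm³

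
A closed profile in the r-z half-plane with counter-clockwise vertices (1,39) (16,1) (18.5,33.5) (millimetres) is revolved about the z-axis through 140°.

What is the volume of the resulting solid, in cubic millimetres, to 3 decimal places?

Profile (r,z), 3 vertices: (1,39) (16,1) (18.5,33.5)
edge 0: (1,39)→(16,1)  cross = 1·1 − 16·39 = -623.0000; (r_i+r_j)·cross = 17·-623.0000 = -10591.0000
edge 1: (16,1)→(18.5,33.5)  cross = 16·33.5 − 18.5·1 = 517.5000; (r_i+r_j)·cross = 34.5·517.5000 = 17853.7500
edge 2: (18.5,33.5)→(1,39)  cross = 18.5·39 − 1·33.5 = 688.0000; (r_i+r_j)·cross = 19.5·688.0000 = 13416.0000
Σcross = 582.5000 → A = |Σcross|/2 = 291.2500 mm²
Σ(r_i+r_j)·cross = 20678.7500 → first moment M = |Σ|/6 = 3446.4583
R_c = M/A = 3446.4583/291.2500 = 11.8333 mm
θ = 140° = 2.443461 rad
V = θ·R_c·A = 2.443461·11.8333·291.2500 = 8421.286 mm³

Volume = 8421.286 mm³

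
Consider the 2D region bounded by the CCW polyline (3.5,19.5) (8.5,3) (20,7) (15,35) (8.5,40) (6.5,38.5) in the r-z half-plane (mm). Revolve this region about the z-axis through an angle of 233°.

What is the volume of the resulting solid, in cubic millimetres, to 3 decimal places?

Profile (r,z), 6 vertices: (3.5,19.5) (8.5,3) (20,7) (15,35) (8.5,40) (6.5,38.5)
edge 0: (3.5,19.5)→(8.5,3)  cross = 3.5·3 − 8.5·19.5 = -155.2500; (r_i+r_j)·cross = 12·-155.2500 = -1863.0000
edge 1: (8.5,3)→(20,7)  cross = 8.5·7 − 20·3 = -0.5000; (r_i+r_j)·cross = 28.5·-0.5000 = -14.2500
edge 2: (20,7)→(15,35)  cross = 20·35 − 15·7 = 595.0000; (r_i+r_j)·cross = 35·595.0000 = 20825.0000
edge 3: (15,35)→(8.5,40)  cross = 15·40 − 8.5·35 = 302.5000; (r_i+r_j)·cross = 23.5·302.5000 = 7108.7500
edge 4: (8.5,40)→(6.5,38.5)  cross = 8.5·38.5 − 6.5·40 = 67.2500; (r_i+r_j)·cross = 15·67.2500 = 1008.7500
edge 5: (6.5,38.5)→(3.5,19.5)  cross = 6.5·19.5 − 3.5·38.5 = -8.0000; (r_i+r_j)·cross = 10·-8.0000 = -80.0000
Σcross = 801.0000 → A = |Σcross|/2 = 400.5000 mm²
Σ(r_i+r_j)·cross = 26985.2500 → first moment M = |Σ|/6 = 4497.5417
R_c = M/A = 4497.5417/400.5000 = 11.2298 mm
θ = 233° = 4.066617 rad
V = θ·R_c·A = 4.066617·11.2298·400.5000 = 18289.780 mm³

Volume = 18289.780 mm³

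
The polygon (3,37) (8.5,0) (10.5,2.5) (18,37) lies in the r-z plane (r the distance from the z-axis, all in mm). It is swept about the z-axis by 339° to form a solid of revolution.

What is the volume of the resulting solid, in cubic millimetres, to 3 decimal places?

Profile (r,z), 4 vertices: (3,37) (8.5,0) (10.5,2.5) (18,37)
edge 0: (3,37)→(8.5,0)  cross = 3·0 − 8.5·37 = -314.5000; (r_i+r_j)·cross = 11.5·-314.5000 = -3616.7500
edge 1: (8.5,0)→(10.5,2.5)  cross = 8.5·2.5 − 10.5·0 = 21.2500; (r_i+r_j)·cross = 19·21.2500 = 403.7500
edge 2: (10.5,2.5)→(18,37)  cross = 10.5·37 − 18·2.5 = 343.5000; (r_i+r_j)·cross = 28.5·343.5000 = 9789.7500
edge 3: (18,37)→(3,37)  cross = 18·37 − 3·37 = 555.0000; (r_i+r_j)·cross = 21·555.0000 = 11655.0000
Σcross = 605.2500 → A = |Σcross|/2 = 302.6250 mm²
Σ(r_i+r_j)·cross = 18231.7500 → first moment M = |Σ|/6 = 3038.6250
R_c = M/A = 3038.6250/302.6250 = 10.0409 mm
θ = 339° = 5.916666 rad
V = θ·R_c·A = 5.916666·10.0409·302.6250 = 17978.530 mm³

Volume = 17978.530 mm³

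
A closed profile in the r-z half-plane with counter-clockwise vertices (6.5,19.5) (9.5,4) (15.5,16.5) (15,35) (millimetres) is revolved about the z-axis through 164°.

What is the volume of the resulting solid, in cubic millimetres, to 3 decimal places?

Profile (r,z), 4 vertices: (6.5,19.5) (9.5,4) (15.5,16.5) (15,35)
edge 0: (6.5,19.5)→(9.5,4)  cross = 6.5·4 − 9.5·19.5 = -159.2500; (r_i+r_j)·cross = 16·-159.2500 = -2548.0000
edge 1: (9.5,4)→(15.5,16.5)  cross = 9.5·16.5 − 15.5·4 = 94.7500; (r_i+r_j)·cross = 25·94.7500 = 2368.7500
edge 2: (15.5,16.5)→(15,35)  cross = 15.5·35 − 15·16.5 = 295.0000; (r_i+r_j)·cross = 30.5·295.0000 = 8997.5000
edge 3: (15,35)→(6.5,19.5)  cross = 15·19.5 − 6.5·35 = 65.0000; (r_i+r_j)·cross = 21.5·65.0000 = 1397.5000
Σcross = 295.5000 → A = |Σcross|/2 = 147.7500 mm²
Σ(r_i+r_j)·cross = 10215.7500 → first moment M = |Σ|/6 = 1702.6250
R_c = M/A = 1702.6250/147.7500 = 11.5237 mm
θ = 164° = 2.862340 rad
V = θ·R_c·A = 2.862340·11.5237·147.7500 = 4873.492 mm³

Volume = 4873.492 mm³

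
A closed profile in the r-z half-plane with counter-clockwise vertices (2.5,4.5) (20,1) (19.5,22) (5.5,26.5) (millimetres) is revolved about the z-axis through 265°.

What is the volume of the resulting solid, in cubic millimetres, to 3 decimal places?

Profile (r,z), 4 vertices: (2.5,4.5) (20,1) (19.5,22) (5.5,26.5)
edge 0: (2.5,4.5)→(20,1)  cross = 2.5·1 − 20·4.5 = -87.5000; (r_i+r_j)·cross = 22.5·-87.5000 = -1968.7500
edge 1: (20,1)→(19.5,22)  cross = 20·22 − 19.5·1 = 420.5000; (r_i+r_j)·cross = 39.5·420.5000 = 16609.7500
edge 2: (19.5,22)→(5.5,26.5)  cross = 19.5·26.5 − 5.5·22 = 395.7500; (r_i+r_j)·cross = 25·395.7500 = 9893.7500
edge 3: (5.5,26.5)→(2.5,4.5)  cross = 5.5·4.5 − 2.5·26.5 = -41.5000; (r_i+r_j)·cross = 8·-41.5000 = -332.0000
Σcross = 687.2500 → A = |Σcross|/2 = 343.6250 mm²
Σ(r_i+r_j)·cross = 24202.7500 → first moment M = |Σ|/6 = 4033.7917
R_c = M/A = 4033.7917/343.6250 = 11.7389 mm
θ = 265° = 4.625123 rad
V = θ·R_c·A = 4.625123·11.7389·343.6250 = 18656.781 mm³

Volume = 18656.781 mm³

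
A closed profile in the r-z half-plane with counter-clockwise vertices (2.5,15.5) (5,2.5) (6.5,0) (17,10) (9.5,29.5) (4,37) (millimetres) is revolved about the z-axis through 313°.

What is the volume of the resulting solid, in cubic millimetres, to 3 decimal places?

Profile (r,z), 6 vertices: (2.5,15.5) (5,2.5) (6.5,0) (17,10) (9.5,29.5) (4,37)
edge 0: (2.5,15.5)→(5,2.5)  cross = 2.5·2.5 − 5·15.5 = -71.2500; (r_i+r_j)·cross = 7.5·-71.2500 = -534.3750
edge 1: (5,2.5)→(6.5,0)  cross = 5·0 − 6.5·2.5 = -16.2500; (r_i+r_j)·cross = 11.5·-16.2500 = -186.8750
edge 2: (6.5,0)→(17,10)  cross = 6.5·10 − 17·0 = 65.0000; (r_i+r_j)·cross = 23.5·65.0000 = 1527.5000
edge 3: (17,10)→(9.5,29.5)  cross = 17·29.5 − 9.5·10 = 406.5000; (r_i+r_j)·cross = 26.5·406.5000 = 10772.2500
edge 4: (9.5,29.5)→(4,37)  cross = 9.5·37 − 4·29.5 = 233.5000; (r_i+r_j)·cross = 13.5·233.5000 = 3152.2500
edge 5: (4,37)→(2.5,15.5)  cross = 4·15.5 − 2.5·37 = -30.5000; (r_i+r_j)·cross = 6.5·-30.5000 = -198.2500
Σcross = 587.0000 → A = |Σcross|/2 = 293.5000 mm²
Σ(r_i+r_j)·cross = 14532.5000 → first moment M = |Σ|/6 = 2422.0833
R_c = M/A = 2422.0833/293.5000 = 8.2524 mm
θ = 313° = 5.462881 rad
V = θ·R_c·A = 5.462881·8.2524·293.5000 = 13231.552 mm³

Volume = 13231.552 mm³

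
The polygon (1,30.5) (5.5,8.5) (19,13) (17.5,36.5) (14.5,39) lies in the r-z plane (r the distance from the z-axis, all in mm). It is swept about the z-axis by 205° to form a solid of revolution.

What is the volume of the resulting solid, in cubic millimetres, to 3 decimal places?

Volume = 14862.253 mm³

Profile (r,z), 5 vertices: (1,30.5) (5.5,8.5) (19,13) (17.5,36.5) (14.5,39)
edge 0: (1,30.5)→(5.5,8.5)  cross = 1·8.5 − 5.5·30.5 = -159.2500; (r_i+r_j)·cross = 6.5·-159.2500 = -1035.1250
edge 1: (5.5,8.5)→(19,13)  cross = 5.5·13 − 19·8.5 = -90.0000; (r_i+r_j)·cross = 24.5·-90.0000 = -2205.0000
edge 2: (19,13)→(17.5,36.5)  cross = 19·36.5 − 17.5·13 = 466.0000; (r_i+r_j)·cross = 36.5·466.0000 = 17009.0000
edge 3: (17.5,36.5)→(14.5,39)  cross = 17.5·39 − 14.5·36.5 = 153.2500; (r_i+r_j)·cross = 32·153.2500 = 4904.0000
edge 4: (14.5,39)→(1,30.5)  cross = 14.5·30.5 − 1·39 = 403.2500; (r_i+r_j)·cross = 15.5·403.2500 = 6250.3750
Σcross = 773.2500 → A = |Σcross|/2 = 386.6250 mm²
Σ(r_i+r_j)·cross = 24923.2500 → first moment M = |Σ|/6 = 4153.8750
R_c = M/A = 4153.8750/386.6250 = 10.7439 mm
θ = 205° = 3.577925 rad
V = θ·R_c·A = 3.577925·10.7439·386.6250 = 14862.253 mm³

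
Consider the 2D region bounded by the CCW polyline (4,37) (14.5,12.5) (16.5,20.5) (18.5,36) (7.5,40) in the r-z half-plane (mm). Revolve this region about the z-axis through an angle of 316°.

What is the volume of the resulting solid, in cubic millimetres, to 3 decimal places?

Profile (r,z), 5 vertices: (4,37) (14.5,12.5) (16.5,20.5) (18.5,36) (7.5,40)
edge 0: (4,37)→(14.5,12.5)  cross = 4·12.5 − 14.5·37 = -486.5000; (r_i+r_j)·cross = 18.5·-486.5000 = -9000.2500
edge 1: (14.5,12.5)→(16.5,20.5)  cross = 14.5·20.5 − 16.5·12.5 = 91.0000; (r_i+r_j)·cross = 31·91.0000 = 2821.0000
edge 2: (16.5,20.5)→(18.5,36)  cross = 16.5·36 − 18.5·20.5 = 214.7500; (r_i+r_j)·cross = 35·214.7500 = 7516.2500
edge 3: (18.5,36)→(7.5,40)  cross = 18.5·40 − 7.5·36 = 470.0000; (r_i+r_j)·cross = 26·470.0000 = 12220.0000
edge 4: (7.5,40)→(4,37)  cross = 7.5·37 − 4·40 = 117.5000; (r_i+r_j)·cross = 11.5·117.5000 = 1351.2500
Σcross = 406.7500 → A = |Σcross|/2 = 203.3750 mm²
Σ(r_i+r_j)·cross = 14908.2500 → first moment M = |Σ|/6 = 2484.7083
R_c = M/A = 2484.7083/203.3750 = 12.2174 mm
θ = 316° = 5.515240 rad
V = θ·R_c·A = 5.515240·12.2174·203.3750 = 13703.764 mm³

Volume = 13703.764 mm³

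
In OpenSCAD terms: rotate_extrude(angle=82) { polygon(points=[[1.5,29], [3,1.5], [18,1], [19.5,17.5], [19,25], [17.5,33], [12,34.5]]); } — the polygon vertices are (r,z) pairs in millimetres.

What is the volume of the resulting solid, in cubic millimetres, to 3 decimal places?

Profile (r,z), 7 vertices: (1.5,29) (3,1.5) (18,1) (19.5,17.5) (19,25) (17.5,33) (12,34.5)
edge 0: (1.5,29)→(3,1.5)  cross = 1.5·1.5 − 3·29 = -84.7500; (r_i+r_j)·cross = 4.5·-84.7500 = -381.3750
edge 1: (3,1.5)→(18,1)  cross = 3·1 − 18·1.5 = -24.0000; (r_i+r_j)·cross = 21·-24.0000 = -504.0000
edge 2: (18,1)→(19.5,17.5)  cross = 18·17.5 − 19.5·1 = 295.5000; (r_i+r_j)·cross = 37.5·295.5000 = 11081.2500
edge 3: (19.5,17.5)→(19,25)  cross = 19.5·25 − 19·17.5 = 155.0000; (r_i+r_j)·cross = 38.5·155.0000 = 5967.5000
edge 4: (19,25)→(17.5,33)  cross = 19·33 − 17.5·25 = 189.5000; (r_i+r_j)·cross = 36.5·189.5000 = 6916.7500
edge 5: (17.5,33)→(12,34.5)  cross = 17.5·34.5 − 12·33 = 207.7500; (r_i+r_j)·cross = 29.5·207.7500 = 6128.6250
edge 6: (12,34.5)→(1.5,29)  cross = 12·29 − 1.5·34.5 = 296.2500; (r_i+r_j)·cross = 13.5·296.2500 = 3999.3750
Σcross = 1035.2500 → A = |Σcross|/2 = 517.6250 mm²
Σ(r_i+r_j)·cross = 33208.1250 → first moment M = |Σ|/6 = 5534.6875
R_c = M/A = 5534.6875/517.6250 = 10.6925 mm
θ = 82° = 1.431170 rad
V = θ·R_c·A = 1.431170·10.6925·517.6250 = 7921.079 mm³

Volume = 7921.079 mm³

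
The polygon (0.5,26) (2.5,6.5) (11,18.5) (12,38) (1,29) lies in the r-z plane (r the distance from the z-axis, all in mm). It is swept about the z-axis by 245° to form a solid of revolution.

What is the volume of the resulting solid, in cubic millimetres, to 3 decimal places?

Profile (r,z), 5 vertices: (0.5,26) (2.5,6.5) (11,18.5) (12,38) (1,29)
edge 0: (0.5,26)→(2.5,6.5)  cross = 0.5·6.5 − 2.5·26 = -61.7500; (r_i+r_j)·cross = 3·-61.7500 = -185.2500
edge 1: (2.5,6.5)→(11,18.5)  cross = 2.5·18.5 − 11·6.5 = -25.2500; (r_i+r_j)·cross = 13.5·-25.2500 = -340.8750
edge 2: (11,18.5)→(12,38)  cross = 11·38 − 12·18.5 = 196.0000; (r_i+r_j)·cross = 23·196.0000 = 4508.0000
edge 3: (12,38)→(1,29)  cross = 12·29 − 1·38 = 310.0000; (r_i+r_j)·cross = 13·310.0000 = 4030.0000
edge 4: (1,29)→(0.5,26)  cross = 1·26 − 0.5·29 = 11.5000; (r_i+r_j)·cross = 1.5·11.5000 = 17.2500
Σcross = 430.5000 → A = |Σcross|/2 = 215.2500 mm²
Σ(r_i+r_j)·cross = 8029.1250 → first moment M = |Σ|/6 = 1338.1875
R_c = M/A = 1338.1875/215.2500 = 6.2169 mm
θ = 245° = 4.276057 rad
V = θ·R_c·A = 4.276057·6.2169·215.2500 = 5722.166 mm³

Volume = 5722.166 mm³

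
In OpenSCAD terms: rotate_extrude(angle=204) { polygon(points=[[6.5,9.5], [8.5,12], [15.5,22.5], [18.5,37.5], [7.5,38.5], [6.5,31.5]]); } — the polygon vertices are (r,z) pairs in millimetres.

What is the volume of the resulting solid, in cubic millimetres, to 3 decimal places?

Profile (r,z), 6 vertices: (6.5,9.5) (8.5,12) (15.5,22.5) (18.5,37.5) (7.5,38.5) (6.5,31.5)
edge 0: (6.5,9.5)→(8.5,12)  cross = 6.5·12 − 8.5·9.5 = -2.7500; (r_i+r_j)·cross = 15·-2.7500 = -41.2500
edge 1: (8.5,12)→(15.5,22.5)  cross = 8.5·22.5 − 15.5·12 = 5.2500; (r_i+r_j)·cross = 24·5.2500 = 126.0000
edge 2: (15.5,22.5)→(18.5,37.5)  cross = 15.5·37.5 − 18.5·22.5 = 165.0000; (r_i+r_j)·cross = 34·165.0000 = 5610.0000
edge 3: (18.5,37.5)→(7.5,38.5)  cross = 18.5·38.5 − 7.5·37.5 = 431.0000; (r_i+r_j)·cross = 26·431.0000 = 11206.0000
edge 4: (7.5,38.5)→(6.5,31.5)  cross = 7.5·31.5 − 6.5·38.5 = -14.0000; (r_i+r_j)·cross = 14·-14.0000 = -196.0000
edge 5: (6.5,31.5)→(6.5,9.5)  cross = 6.5·9.5 − 6.5·31.5 = -143.0000; (r_i+r_j)·cross = 13·-143.0000 = -1859.0000
Σcross = 441.5000 → A = |Σcross|/2 = 220.7500 mm²
Σ(r_i+r_j)·cross = 14845.7500 → first moment M = |Σ|/6 = 2474.2917
R_c = M/A = 2474.2917/220.7500 = 11.2086 mm
θ = 204° = 3.560472 rad
V = θ·R_c·A = 3.560472·11.2086·220.7500 = 8809.645 mm³

Volume = 8809.645 mm³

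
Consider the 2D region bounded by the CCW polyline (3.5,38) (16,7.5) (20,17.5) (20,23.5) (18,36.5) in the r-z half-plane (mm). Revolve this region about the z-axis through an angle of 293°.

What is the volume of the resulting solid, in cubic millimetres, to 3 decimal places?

Volume = 18547.167 mm³

Profile (r,z), 5 vertices: (3.5,38) (16,7.5) (20,17.5) (20,23.5) (18,36.5)
edge 0: (3.5,38)→(16,7.5)  cross = 3.5·7.5 − 16·38 = -581.7500; (r_i+r_j)·cross = 19.5·-581.7500 = -11344.1250
edge 1: (16,7.5)→(20,17.5)  cross = 16·17.5 − 20·7.5 = 130.0000; (r_i+r_j)·cross = 36·130.0000 = 4680.0000
edge 2: (20,17.5)→(20,23.5)  cross = 20·23.5 − 20·17.5 = 120.0000; (r_i+r_j)·cross = 40·120.0000 = 4800.0000
edge 3: (20,23.5)→(18,36.5)  cross = 20·36.5 − 18·23.5 = 307.0000; (r_i+r_j)·cross = 38·307.0000 = 11666.0000
edge 4: (18,36.5)→(3.5,38)  cross = 18·38 − 3.5·36.5 = 556.2500; (r_i+r_j)·cross = 21.5·556.2500 = 11959.3750
Σcross = 531.5000 → A = |Σcross|/2 = 265.7500 mm²
Σ(r_i+r_j)·cross = 21761.2500 → first moment M = |Σ|/6 = 3626.8750
R_c = M/A = 3626.8750/265.7500 = 13.6477 mm
θ = 293° = 5.113815 rad
V = θ·R_c·A = 5.113815·13.6477·265.7500 = 18547.167 mm³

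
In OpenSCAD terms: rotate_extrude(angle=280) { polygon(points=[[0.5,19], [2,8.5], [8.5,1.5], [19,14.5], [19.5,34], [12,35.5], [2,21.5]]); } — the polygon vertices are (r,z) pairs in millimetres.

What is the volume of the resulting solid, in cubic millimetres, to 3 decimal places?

Profile (r,z), 7 vertices: (0.5,19) (2,8.5) (8.5,1.5) (19,14.5) (19.5,34) (12,35.5) (2,21.5)
edge 0: (0.5,19)→(2,8.5)  cross = 0.5·8.5 − 2·19 = -33.7500; (r_i+r_j)·cross = 2.5·-33.7500 = -84.3750
edge 1: (2,8.5)→(8.5,1.5)  cross = 2·1.5 − 8.5·8.5 = -69.2500; (r_i+r_j)·cross = 10.5·-69.2500 = -727.1250
edge 2: (8.5,1.5)→(19,14.5)  cross = 8.5·14.5 − 19·1.5 = 94.7500; (r_i+r_j)·cross = 27.5·94.7500 = 2605.6250
edge 3: (19,14.5)→(19.5,34)  cross = 19·34 − 19.5·14.5 = 363.2500; (r_i+r_j)·cross = 38.5·363.2500 = 13985.1250
edge 4: (19.5,34)→(12,35.5)  cross = 19.5·35.5 − 12·34 = 284.2500; (r_i+r_j)·cross = 31.5·284.2500 = 8953.8750
edge 5: (12,35.5)→(2,21.5)  cross = 12·21.5 − 2·35.5 = 187.0000; (r_i+r_j)·cross = 14·187.0000 = 2618.0000
edge 6: (2,21.5)→(0.5,19)  cross = 2·19 − 0.5·21.5 = 27.2500; (r_i+r_j)·cross = 2.5·27.2500 = 68.1250
Σcross = 853.5000 → A = |Σcross|/2 = 426.7500 mm²
Σ(r_i+r_j)·cross = 27419.2500 → first moment M = |Σ|/6 = 4569.8750
R_c = M/A = 4569.8750/426.7500 = 10.7086 mm
θ = 280° = 4.886922 rad
V = θ·R_c·A = 4.886922·10.7086·426.7500 = 22332.622 mm³

Volume = 22332.622 mm³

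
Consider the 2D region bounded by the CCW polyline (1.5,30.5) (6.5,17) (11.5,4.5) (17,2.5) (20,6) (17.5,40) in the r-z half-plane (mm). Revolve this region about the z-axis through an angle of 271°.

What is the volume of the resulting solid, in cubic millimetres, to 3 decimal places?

Volume = 24636.467 mm³

Profile (r,z), 6 vertices: (1.5,30.5) (6.5,17) (11.5,4.5) (17,2.5) (20,6) (17.5,40)
edge 0: (1.5,30.5)→(6.5,17)  cross = 1.5·17 − 6.5·30.5 = -172.7500; (r_i+r_j)·cross = 8·-172.7500 = -1382.0000
edge 1: (6.5,17)→(11.5,4.5)  cross = 6.5·4.5 − 11.5·17 = -166.2500; (r_i+r_j)·cross = 18·-166.2500 = -2992.5000
edge 2: (11.5,4.5)→(17,2.5)  cross = 11.5·2.5 − 17·4.5 = -47.7500; (r_i+r_j)·cross = 28.5·-47.7500 = -1360.8750
edge 3: (17,2.5)→(20,6)  cross = 17·6 − 20·2.5 = 52.0000; (r_i+r_j)·cross = 37·52.0000 = 1924.0000
edge 4: (20,6)→(17.5,40)  cross = 20·40 − 17.5·6 = 695.0000; (r_i+r_j)·cross = 37.5·695.0000 = 26062.5000
edge 5: (17.5,40)→(1.5,30.5)  cross = 17.5·30.5 − 1.5·40 = 473.7500; (r_i+r_j)·cross = 19·473.7500 = 9001.2500
Σcross = 834.0000 → A = |Σcross|/2 = 417.0000 mm²
Σ(r_i+r_j)·cross = 31252.3750 → first moment M = |Σ|/6 = 5208.7292
R_c = M/A = 5208.7292/417.0000 = 12.4910 mm
θ = 271° = 4.729842 rad
V = θ·R_c·A = 4.729842·12.4910·417.0000 = 24636.467 mm³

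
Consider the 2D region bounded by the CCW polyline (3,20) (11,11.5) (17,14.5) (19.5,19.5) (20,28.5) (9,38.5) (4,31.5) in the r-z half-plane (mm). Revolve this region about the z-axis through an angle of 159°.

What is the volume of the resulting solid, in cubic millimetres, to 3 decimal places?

Profile (r,z), 7 vertices: (3,20) (11,11.5) (17,14.5) (19.5,19.5) (20,28.5) (9,38.5) (4,31.5)
edge 0: (3,20)→(11,11.5)  cross = 3·11.5 − 11·20 = -185.5000; (r_i+r_j)·cross = 14·-185.5000 = -2597.0000
edge 1: (11,11.5)→(17,14.5)  cross = 11·14.5 − 17·11.5 = -36.0000; (r_i+r_j)·cross = 28·-36.0000 = -1008.0000
edge 2: (17,14.5)→(19.5,19.5)  cross = 17·19.5 − 19.5·14.5 = 48.7500; (r_i+r_j)·cross = 36.5·48.7500 = 1779.3750
edge 3: (19.5,19.5)→(20,28.5)  cross = 19.5·28.5 − 20·19.5 = 165.7500; (r_i+r_j)·cross = 39.5·165.7500 = 6547.1250
edge 4: (20,28.5)→(9,38.5)  cross = 20·38.5 − 9·28.5 = 513.5000; (r_i+r_j)·cross = 29·513.5000 = 14891.5000
edge 5: (9,38.5)→(4,31.5)  cross = 9·31.5 − 4·38.5 = 129.5000; (r_i+r_j)·cross = 13·129.5000 = 1683.5000
edge 6: (4,31.5)→(3,20)  cross = 4·20 − 3·31.5 = -14.5000; (r_i+r_j)·cross = 7·-14.5000 = -101.5000
Σcross = 621.5000 → A = |Σcross|/2 = 310.7500 mm²
Σ(r_i+r_j)·cross = 21195.0000 → first moment M = |Σ|/6 = 3532.5000
R_c = M/A = 3532.5000/310.7500 = 11.3677 mm
θ = 159° = 2.775074 rad
V = θ·R_c·A = 2.775074·11.3677·310.7500 = 9802.947 mm³

Volume = 9802.947 mm³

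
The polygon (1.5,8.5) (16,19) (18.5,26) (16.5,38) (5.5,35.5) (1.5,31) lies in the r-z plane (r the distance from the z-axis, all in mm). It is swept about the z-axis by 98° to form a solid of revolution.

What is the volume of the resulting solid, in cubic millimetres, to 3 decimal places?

Volume = 5399.804 mm³

Profile (r,z), 6 vertices: (1.5,8.5) (16,19) (18.5,26) (16.5,38) (5.5,35.5) (1.5,31)
edge 0: (1.5,8.5)→(16,19)  cross = 1.5·19 − 16·8.5 = -107.5000; (r_i+r_j)·cross = 17.5·-107.5000 = -1881.2500
edge 1: (16,19)→(18.5,26)  cross = 16·26 − 18.5·19 = 64.5000; (r_i+r_j)·cross = 34.5·64.5000 = 2225.2500
edge 2: (18.5,26)→(16.5,38)  cross = 18.5·38 − 16.5·26 = 274.0000; (r_i+r_j)·cross = 35·274.0000 = 9590.0000
edge 3: (16.5,38)→(5.5,35.5)  cross = 16.5·35.5 − 5.5·38 = 376.7500; (r_i+r_j)·cross = 22·376.7500 = 8288.5000
edge 4: (5.5,35.5)→(1.5,31)  cross = 5.5·31 − 1.5·35.5 = 117.2500; (r_i+r_j)·cross = 7·117.2500 = 820.7500
edge 5: (1.5,31)→(1.5,8.5)  cross = 1.5·8.5 − 1.5·31 = -33.7500; (r_i+r_j)·cross = 3·-33.7500 = -101.2500
Σcross = 691.2500 → A = |Σcross|/2 = 345.6250 mm²
Σ(r_i+r_j)·cross = 18942.0000 → first moment M = |Σ|/6 = 3157.0000
R_c = M/A = 3157.0000/345.6250 = 9.1342 mm
θ = 98° = 1.710423 rad
V = θ·R_c·A = 1.710423·9.1342·345.6250 = 5399.804 mm³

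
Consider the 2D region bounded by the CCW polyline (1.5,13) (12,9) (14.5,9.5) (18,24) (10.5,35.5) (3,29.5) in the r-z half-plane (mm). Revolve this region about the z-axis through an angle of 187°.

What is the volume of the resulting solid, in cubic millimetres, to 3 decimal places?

Profile (r,z), 6 vertices: (1.5,13) (12,9) (14.5,9.5) (18,24) (10.5,35.5) (3,29.5)
edge 0: (1.5,13)→(12,9)  cross = 1.5·9 − 12·13 = -142.5000; (r_i+r_j)·cross = 13.5·-142.5000 = -1923.7500
edge 1: (12,9)→(14.5,9.5)  cross = 12·9.5 − 14.5·9 = -16.5000; (r_i+r_j)·cross = 26.5·-16.5000 = -437.2500
edge 2: (14.5,9.5)→(18,24)  cross = 14.5·24 − 18·9.5 = 177.0000; (r_i+r_j)·cross = 32.5·177.0000 = 5752.5000
edge 3: (18,24)→(10.5,35.5)  cross = 18·35.5 − 10.5·24 = 387.0000; (r_i+r_j)·cross = 28.5·387.0000 = 11029.5000
edge 4: (10.5,35.5)→(3,29.5)  cross = 10.5·29.5 − 3·35.5 = 203.2500; (r_i+r_j)·cross = 13.5·203.2500 = 2743.8750
edge 5: (3,29.5)→(1.5,13)  cross = 3·13 − 1.5·29.5 = -5.2500; (r_i+r_j)·cross = 4.5·-5.2500 = -23.6250
Σcross = 603.0000 → A = |Σcross|/2 = 301.5000 mm²
Σ(r_i+r_j)·cross = 17141.2500 → first moment M = |Σ|/6 = 2856.8750
R_c = M/A = 2856.8750/301.5000 = 9.4755 mm
θ = 187° = 3.263766 rad
V = θ·R_c·A = 3.263766·9.4755·301.5000 = 9324.171 mm³

Volume = 9324.171 mm³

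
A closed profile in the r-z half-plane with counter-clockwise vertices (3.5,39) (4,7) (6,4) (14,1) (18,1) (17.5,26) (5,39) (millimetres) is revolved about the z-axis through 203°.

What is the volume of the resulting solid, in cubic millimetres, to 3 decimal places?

Profile (r,z), 7 vertices: (3.5,39) (4,7) (6,4) (14,1) (18,1) (17.5,26) (5,39)
edge 0: (3.5,39)→(4,7)  cross = 3.5·7 − 4·39 = -131.5000; (r_i+r_j)·cross = 7.5·-131.5000 = -986.2500
edge 1: (4,7)→(6,4)  cross = 4·4 − 6·7 = -26.0000; (r_i+r_j)·cross = 10·-26.0000 = -260.0000
edge 2: (6,4)→(14,1)  cross = 6·1 − 14·4 = -50.0000; (r_i+r_j)·cross = 20·-50.0000 = -1000.0000
edge 3: (14,1)→(18,1)  cross = 14·1 − 18·1 = -4.0000; (r_i+r_j)·cross = 32·-4.0000 = -128.0000
edge 4: (18,1)→(17.5,26)  cross = 18·26 − 17.5·1 = 450.5000; (r_i+r_j)·cross = 35.5·450.5000 = 15992.7500
edge 5: (17.5,26)→(5,39)  cross = 17.5·39 − 5·26 = 552.5000; (r_i+r_j)·cross = 22.5·552.5000 = 12431.2500
edge 6: (5,39)→(3.5,39)  cross = 5·39 − 3.5·39 = 58.5000; (r_i+r_j)·cross = 8.5·58.5000 = 497.2500
Σcross = 850.0000 → A = |Σcross|/2 = 425.0000 mm²
Σ(r_i+r_j)·cross = 26547.0000 → first moment M = |Σ|/6 = 4424.5000
R_c = M/A = 4424.5000/425.0000 = 10.4106 mm
θ = 203° = 3.543018 rad
V = θ·R_c·A = 3.543018·10.4106·425.0000 = 15676.085 mm³

Volume = 15676.085 mm³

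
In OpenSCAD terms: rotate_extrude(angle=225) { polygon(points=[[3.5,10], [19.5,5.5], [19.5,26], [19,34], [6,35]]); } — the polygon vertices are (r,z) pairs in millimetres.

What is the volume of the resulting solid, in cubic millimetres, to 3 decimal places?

Profile (r,z), 5 vertices: (3.5,10) (19.5,5.5) (19.5,26) (19,34) (6,35)
edge 0: (3.5,10)→(19.5,5.5)  cross = 3.5·5.5 − 19.5·10 = -175.7500; (r_i+r_j)·cross = 23·-175.7500 = -4042.2500
edge 1: (19.5,5.5)→(19.5,26)  cross = 19.5·26 − 19.5·5.5 = 399.7500; (r_i+r_j)·cross = 39·399.7500 = 15590.2500
edge 2: (19.5,26)→(19,34)  cross = 19.5·34 − 19·26 = 169.0000; (r_i+r_j)·cross = 38.5·169.0000 = 6506.5000
edge 3: (19,34)→(6,35)  cross = 19·35 − 6·34 = 461.0000; (r_i+r_j)·cross = 25·461.0000 = 11525.0000
edge 4: (6,35)→(3.5,10)  cross = 6·10 − 3.5·35 = -62.5000; (r_i+r_j)·cross = 9.5·-62.5000 = -593.7500
Σcross = 791.5000 → A = |Σcross|/2 = 395.7500 mm²
Σ(r_i+r_j)·cross = 28985.7500 → first moment M = |Σ|/6 = 4830.9583
R_c = M/A = 4830.9583/395.7500 = 12.2071 mm
θ = 225° = 3.926991 rad
V = θ·R_c·A = 3.926991·12.2071·395.7500 = 18971.129 mm³

Volume = 18971.129 mm³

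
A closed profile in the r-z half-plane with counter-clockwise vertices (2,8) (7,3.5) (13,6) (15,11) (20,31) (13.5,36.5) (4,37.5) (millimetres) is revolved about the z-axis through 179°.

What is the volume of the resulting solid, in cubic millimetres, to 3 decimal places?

Volume = 13553.363 mm³

Profile (r,z), 7 vertices: (2,8) (7,3.5) (13,6) (15,11) (20,31) (13.5,36.5) (4,37.5)
edge 0: (2,8)→(7,3.5)  cross = 2·3.5 − 7·8 = -49.0000; (r_i+r_j)·cross = 9·-49.0000 = -441.0000
edge 1: (7,3.5)→(13,6)  cross = 7·6 − 13·3.5 = -3.5000; (r_i+r_j)·cross = 20·-3.5000 = -70.0000
edge 2: (13,6)→(15,11)  cross = 13·11 − 15·6 = 53.0000; (r_i+r_j)·cross = 28·53.0000 = 1484.0000
edge 3: (15,11)→(20,31)  cross = 15·31 − 20·11 = 245.0000; (r_i+r_j)·cross = 35·245.0000 = 8575.0000
edge 4: (20,31)→(13.5,36.5)  cross = 20·36.5 − 13.5·31 = 311.5000; (r_i+r_j)·cross = 33.5·311.5000 = 10435.2500
edge 5: (13.5,36.5)→(4,37.5)  cross = 13.5·37.5 − 4·36.5 = 360.2500; (r_i+r_j)·cross = 17.5·360.2500 = 6304.3750
edge 6: (4,37.5)→(2,8)  cross = 4·8 − 2·37.5 = -43.0000; (r_i+r_j)·cross = 6·-43.0000 = -258.0000
Σcross = 874.2500 → A = |Σcross|/2 = 437.1250 mm²
Σ(r_i+r_j)·cross = 26029.6250 → first moment M = |Σ|/6 = 4338.2708
R_c = M/A = 4338.2708/437.1250 = 9.9246 mm
θ = 179° = 3.124139 rad
V = θ·R_c·A = 3.124139·9.9246·437.1250 = 13553.363 mm³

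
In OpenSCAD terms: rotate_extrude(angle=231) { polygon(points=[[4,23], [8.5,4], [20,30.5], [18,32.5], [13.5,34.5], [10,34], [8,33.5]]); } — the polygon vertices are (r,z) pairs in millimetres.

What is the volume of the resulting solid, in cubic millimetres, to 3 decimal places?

Volume = 11326.923 mm³

Profile (r,z), 7 vertices: (4,23) (8.5,4) (20,30.5) (18,32.5) (13.5,34.5) (10,34) (8,33.5)
edge 0: (4,23)→(8.5,4)  cross = 4·4 − 8.5·23 = -179.5000; (r_i+r_j)·cross = 12.5·-179.5000 = -2243.7500
edge 1: (8.5,4)→(20,30.5)  cross = 8.5·30.5 − 20·4 = 179.2500; (r_i+r_j)·cross = 28.5·179.2500 = 5108.6250
edge 2: (20,30.5)→(18,32.5)  cross = 20·32.5 − 18·30.5 = 101.0000; (r_i+r_j)·cross = 38·101.0000 = 3838.0000
edge 3: (18,32.5)→(13.5,34.5)  cross = 18·34.5 − 13.5·32.5 = 182.2500; (r_i+r_j)·cross = 31.5·182.2500 = 5740.8750
edge 4: (13.5,34.5)→(10,34)  cross = 13.5·34 − 10·34.5 = 114.0000; (r_i+r_j)·cross = 23.5·114.0000 = 2679.0000
edge 5: (10,34)→(8,33.5)  cross = 10·33.5 − 8·34 = 63.0000; (r_i+r_j)·cross = 18·63.0000 = 1134.0000
edge 6: (8,33.5)→(4,23)  cross = 8·23 − 4·33.5 = 50.0000; (r_i+r_j)·cross = 12·50.0000 = 600.0000
Σcross = 510.0000 → A = |Σcross|/2 = 255.0000 mm²
Σ(r_i+r_j)·cross = 16856.7500 → first moment M = |Σ|/6 = 2809.4583
R_c = M/A = 2809.4583/255.0000 = 11.0175 mm
θ = 231° = 4.031711 rad
V = θ·R_c·A = 4.031711·11.0175·255.0000 = 11326.923 mm³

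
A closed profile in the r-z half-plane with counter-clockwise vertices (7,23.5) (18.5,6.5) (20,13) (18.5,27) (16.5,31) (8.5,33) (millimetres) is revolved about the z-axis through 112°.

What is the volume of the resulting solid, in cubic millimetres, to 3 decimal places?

Profile (r,z), 6 vertices: (7,23.5) (18.5,6.5) (20,13) (18.5,27) (16.5,31) (8.5,33)
edge 0: (7,23.5)→(18.5,6.5)  cross = 7·6.5 − 18.5·23.5 = -389.2500; (r_i+r_j)·cross = 25.5·-389.2500 = -9925.8750
edge 1: (18.5,6.5)→(20,13)  cross = 18.5·13 − 20·6.5 = 110.5000; (r_i+r_j)·cross = 38.5·110.5000 = 4254.2500
edge 2: (20,13)→(18.5,27)  cross = 20·27 − 18.5·13 = 299.5000; (r_i+r_j)·cross = 38.5·299.5000 = 11530.7500
edge 3: (18.5,27)→(16.5,31)  cross = 18.5·31 − 16.5·27 = 128.0000; (r_i+r_j)·cross = 35·128.0000 = 4480.0000
edge 4: (16.5,31)→(8.5,33)  cross = 16.5·33 − 8.5·31 = 281.0000; (r_i+r_j)·cross = 25·281.0000 = 7025.0000
edge 5: (8.5,33)→(7,23.5)  cross = 8.5·23.5 − 7·33 = -31.2500; (r_i+r_j)·cross = 15.5·-31.2500 = -484.3750
Σcross = 398.5000 → A = |Σcross|/2 = 199.2500 mm²
Σ(r_i+r_j)·cross = 16879.7500 → first moment M = |Σ|/6 = 2813.2917
R_c = M/A = 2813.2917/199.2500 = 14.1194 mm
θ = 112° = 1.954769 rad
V = θ·R_c·A = 1.954769·14.1194·199.2500 = 5499.335 mm³

Volume = 5499.335 mm³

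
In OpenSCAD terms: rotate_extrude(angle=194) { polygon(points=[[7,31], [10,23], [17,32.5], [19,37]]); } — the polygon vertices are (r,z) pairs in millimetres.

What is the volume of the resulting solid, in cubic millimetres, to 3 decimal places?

Profile (r,z), 4 vertices: (7,31) (10,23) (17,32.5) (19,37)
edge 0: (7,31)→(10,23)  cross = 7·23 − 10·31 = -149.0000; (r_i+r_j)·cross = 17·-149.0000 = -2533.0000
edge 1: (10,23)→(17,32.5)  cross = 10·32.5 − 17·23 = -66.0000; (r_i+r_j)·cross = 27·-66.0000 = -1782.0000
edge 2: (17,32.5)→(19,37)  cross = 17·37 − 19·32.5 = 11.5000; (r_i+r_j)·cross = 36·11.5000 = 414.0000
edge 3: (19,37)→(7,31)  cross = 19·31 − 7·37 = 330.0000; (r_i+r_j)·cross = 26·330.0000 = 8580.0000
Σcross = 126.5000 → A = |Σcross|/2 = 63.2500 mm²
Σ(r_i+r_j)·cross = 4679.0000 → first moment M = |Σ|/6 = 779.8333
R_c = M/A = 779.8333/63.2500 = 12.3294 mm
θ = 194° = 3.385939 rad
V = θ·R_c·A = 3.385939·12.3294·63.2500 = 2640.468 mm³

Volume = 2640.468 mm³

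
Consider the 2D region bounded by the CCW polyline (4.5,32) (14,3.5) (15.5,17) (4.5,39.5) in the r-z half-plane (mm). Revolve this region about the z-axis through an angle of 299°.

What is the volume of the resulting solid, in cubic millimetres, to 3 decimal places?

Volume = 6814.754 mm³

Profile (r,z), 4 vertices: (4.5,32) (14,3.5) (15.5,17) (4.5,39.5)
edge 0: (4.5,32)→(14,3.5)  cross = 4.5·3.5 − 14·32 = -432.2500; (r_i+r_j)·cross = 18.5·-432.2500 = -7996.6250
edge 1: (14,3.5)→(15.5,17)  cross = 14·17 − 15.5·3.5 = 183.7500; (r_i+r_j)·cross = 29.5·183.7500 = 5420.6250
edge 2: (15.5,17)→(4.5,39.5)  cross = 15.5·39.5 − 4.5·17 = 535.7500; (r_i+r_j)·cross = 20·535.7500 = 10715.0000
edge 3: (4.5,39.5)→(4.5,32)  cross = 4.5·32 − 4.5·39.5 = -33.7500; (r_i+r_j)·cross = 9·-33.7500 = -303.7500
Σcross = 253.5000 → A = |Σcross|/2 = 126.7500 mm²
Σ(r_i+r_j)·cross = 7835.2500 → first moment M = |Σ|/6 = 1305.8750
R_c = M/A = 1305.8750/126.7500 = 10.3028 mm
θ = 299° = 5.218534 rad
V = θ·R_c·A = 5.218534·10.3028·126.7500 = 6814.754 mm³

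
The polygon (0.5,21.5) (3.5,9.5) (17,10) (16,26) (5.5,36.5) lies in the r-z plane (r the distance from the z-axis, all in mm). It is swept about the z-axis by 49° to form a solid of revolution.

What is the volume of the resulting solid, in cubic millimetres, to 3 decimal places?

Volume = 2353.577 mm³

Profile (r,z), 5 vertices: (0.5,21.5) (3.5,9.5) (17,10) (16,26) (5.5,36.5)
edge 0: (0.5,21.5)→(3.5,9.5)  cross = 0.5·9.5 − 3.5·21.5 = -70.5000; (r_i+r_j)·cross = 4·-70.5000 = -282.0000
edge 1: (3.5,9.5)→(17,10)  cross = 3.5·10 − 17·9.5 = -126.5000; (r_i+r_j)·cross = 20.5·-126.5000 = -2593.2500
edge 2: (17,10)→(16,26)  cross = 17·26 − 16·10 = 282.0000; (r_i+r_j)·cross = 33·282.0000 = 9306.0000
edge 3: (16,26)→(5.5,36.5)  cross = 16·36.5 − 5.5·26 = 441.0000; (r_i+r_j)·cross = 21.5·441.0000 = 9481.5000
edge 4: (5.5,36.5)→(0.5,21.5)  cross = 5.5·21.5 − 0.5·36.5 = 100.0000; (r_i+r_j)·cross = 6·100.0000 = 600.0000
Σcross = 626.0000 → A = |Σcross|/2 = 313.0000 mm²
Σ(r_i+r_j)·cross = 16512.2500 → first moment M = |Σ|/6 = 2752.0417
R_c = M/A = 2752.0417/313.0000 = 8.7925 mm
θ = 49° = 0.855211 rad
V = θ·R_c·A = 0.855211·8.7925·313.0000 = 2353.577 mm³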